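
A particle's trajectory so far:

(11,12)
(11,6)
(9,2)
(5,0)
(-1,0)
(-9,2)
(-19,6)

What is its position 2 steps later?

First differences are (+0,-6), (-2,-4), (-4,-2), (-6,+0), (-8,+2), (-10,+4); their common second difference is (-2,+2) (constant acceleration).
step 7: (-19,6) + (-12,+6) → (-31,12)
step 8: (-31,12) + (-14,+8) → (-45,20)

(-45,20)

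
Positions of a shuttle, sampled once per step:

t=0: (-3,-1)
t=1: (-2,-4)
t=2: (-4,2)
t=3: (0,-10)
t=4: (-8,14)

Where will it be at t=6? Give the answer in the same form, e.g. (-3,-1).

(-24,62)

Step-to-step displacements: (+1,-3), (-2,+6), (+4,-12), (-8,+24); each is -2× the previous.
step 5: (-8,14) + (+16,-48) → (8,-34)
step 6: (8,-34) + (-32,+96) → (-24,62)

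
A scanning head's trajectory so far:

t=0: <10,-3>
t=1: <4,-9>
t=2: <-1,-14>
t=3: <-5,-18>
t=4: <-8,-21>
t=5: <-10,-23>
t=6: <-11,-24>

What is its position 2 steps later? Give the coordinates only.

<-10,-23>

First differences are <-6,-6>, <-5,-5>, <-4,-4>, <-3,-3>, <-2,-2>, <-1,-1>; their common second difference is <+1,+1> (constant acceleration).
step 7: <-11,-24> + <+0,+0> → <-11,-24>
step 8: <-11,-24> + <+1,+1> → <-10,-23>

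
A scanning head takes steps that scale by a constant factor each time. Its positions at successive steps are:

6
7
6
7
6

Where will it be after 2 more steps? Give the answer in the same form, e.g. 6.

Consecutive displacements +1, -1, +1, -1 scale by a factor of -1 each step.
step 5: 6 + 1 → 7
step 6: 7 − 1 → 6

6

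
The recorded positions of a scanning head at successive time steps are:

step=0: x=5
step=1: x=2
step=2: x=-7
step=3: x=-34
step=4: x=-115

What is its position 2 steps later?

x=-1087

Consecutive displacements -3, -9, -27, -81 scale by a factor of 3 each step.
step 5: -115 − 243 → x=-358
step 6: -358 − 729 → x=-1087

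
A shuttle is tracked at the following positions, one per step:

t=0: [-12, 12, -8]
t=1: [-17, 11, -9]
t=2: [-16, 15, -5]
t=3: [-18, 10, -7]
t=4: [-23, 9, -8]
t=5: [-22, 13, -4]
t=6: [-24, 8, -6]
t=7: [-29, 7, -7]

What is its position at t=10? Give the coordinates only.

Differencing gives [-5, -1, -1], [+1, +4, +4], [-2, -5, -2], [-5, -1, -1], [+1, +4, +4], [-2, -5, -2], [-5, -1, -1]. This is the pattern [-5, -1, -1], [+1, +4, +4], [-2, -5, -2] repeated.
step 8: apply [+1, +4, +4] → [-28, 11, -3]
step 9: apply [-2, -5, -2] → [-30, 6, -5]
step 10: apply [-5, -1, -1] → [-35, 5, -6]

[-35, 5, -6]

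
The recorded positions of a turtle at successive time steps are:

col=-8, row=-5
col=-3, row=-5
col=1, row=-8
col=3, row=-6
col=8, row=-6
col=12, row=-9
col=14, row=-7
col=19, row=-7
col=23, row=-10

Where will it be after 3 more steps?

col=34, row=-11

Differencing gives (+5, +0), (+4, -3), (+2, +2), (+5, +0), (+4, -3), (+2, +2), (+5, +0), (+4, -3). This is the pattern (+5, +0), (+4, -3), (+2, +2) repeated.
step 9: apply (+2, +2) → col=25, row=-8
step 10: apply (+5, +0) → col=30, row=-8
step 11: apply (+4, -3) → col=34, row=-11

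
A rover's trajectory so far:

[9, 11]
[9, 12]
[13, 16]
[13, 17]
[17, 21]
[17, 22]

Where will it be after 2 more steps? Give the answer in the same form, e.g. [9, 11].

The moves between consecutive positions are [+0, +1], [+4, +4], [+0, +1], [+4, +4], [+0, +1]; they repeat the 2-cycle [[+0, +1], [+4, +4]].
step 6: apply [+4, +4] → [21, 26]
step 7: apply [+0, +1] → [21, 27]

[21, 27]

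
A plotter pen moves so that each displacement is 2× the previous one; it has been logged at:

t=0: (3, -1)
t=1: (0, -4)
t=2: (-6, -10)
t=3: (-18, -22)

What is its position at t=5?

Consecutive displacements (-3, -3), (-6, -6), (-12, -12) scale by a factor of 2 each step.
step 4: (-18, -22) + (-24, -24) → (-42, -46)
step 5: (-42, -46) + (-48, -48) → (-90, -94)

(-90, -94)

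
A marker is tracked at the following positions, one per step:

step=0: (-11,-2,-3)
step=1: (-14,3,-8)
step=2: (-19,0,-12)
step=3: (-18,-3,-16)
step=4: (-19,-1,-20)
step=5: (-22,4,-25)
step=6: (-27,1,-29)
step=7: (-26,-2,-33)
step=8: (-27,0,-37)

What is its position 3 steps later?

(-34,-1,-50)

The moves between consecutive positions are (-3,+5,-5), (-5,-3,-4), (+1,-3,-4), (-1,+2,-4), (-3,+5,-5), (-5,-3,-4), (+1,-3,-4), (-1,+2,-4); they repeat the 4-cycle [(-3,+5,-5), (-5,-3,-4), (+1,-3,-4), (-1,+2,-4)].
step 9: apply (-3,+5,-5) → (-30,5,-42)
step 10: apply (-5,-3,-4) → (-35,2,-46)
step 11: apply (+1,-3,-4) → (-34,-1,-50)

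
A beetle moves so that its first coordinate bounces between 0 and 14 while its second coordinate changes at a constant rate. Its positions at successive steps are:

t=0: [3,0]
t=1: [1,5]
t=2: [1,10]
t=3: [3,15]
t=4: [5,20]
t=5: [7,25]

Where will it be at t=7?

[11,35]

The first coordinate reflects between 0 and 14, moving 2 per step.
  step 6: 7 → 9
  step 7: 9 → 11
The second coordinate changes by +5 each step: at step 7 it is 35.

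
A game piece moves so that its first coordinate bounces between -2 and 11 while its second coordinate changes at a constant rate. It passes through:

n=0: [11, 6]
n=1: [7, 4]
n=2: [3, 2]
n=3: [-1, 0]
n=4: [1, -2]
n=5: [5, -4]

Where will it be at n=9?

[1, -12]

The first coordinate reflects between -2 and 11, moving 4 per step.
  step 6: 5 → 9
  step 7: 9 → 9
  step 8: 9 → 5
  step 9: 5 → 1
The second coordinate changes by -2 each step: at step 9 it is -12.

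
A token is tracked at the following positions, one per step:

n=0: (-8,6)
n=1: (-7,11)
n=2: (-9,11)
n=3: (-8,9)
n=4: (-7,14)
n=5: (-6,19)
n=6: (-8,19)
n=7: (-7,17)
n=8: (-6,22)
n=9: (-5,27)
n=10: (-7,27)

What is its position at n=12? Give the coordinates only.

(-5,30)

The moves between consecutive positions are (+1,+5), (-2,+0), (+1,-2), (+1,+5), (+1,+5), (-2,+0), (+1,-2), (+1,+5), (+1,+5), (-2,+0); they repeat the 4-cycle [(+1,+5), (-2,+0), (+1,-2), (+1,+5)].
step 11: apply (+1,-2) → (-6,25)
step 12: apply (+1,+5) → (-5,30)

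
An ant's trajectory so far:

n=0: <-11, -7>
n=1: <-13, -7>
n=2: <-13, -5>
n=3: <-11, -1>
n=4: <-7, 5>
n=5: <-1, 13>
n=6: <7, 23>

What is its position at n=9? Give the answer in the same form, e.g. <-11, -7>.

<43, 65>

First differences are <-2, +0>, <+0, +2>, <+2, +4>, <+4, +6>, <+6, +8>, <+8, +10>; their common second difference is <+2, +2> (constant acceleration).
step 7: <7, 23> + <+10, +12> → <17, 35>
step 8: <17, 35> + <+12, +14> → <29, 49>
step 9: <29, 49> + <+14, +16> → <43, 65>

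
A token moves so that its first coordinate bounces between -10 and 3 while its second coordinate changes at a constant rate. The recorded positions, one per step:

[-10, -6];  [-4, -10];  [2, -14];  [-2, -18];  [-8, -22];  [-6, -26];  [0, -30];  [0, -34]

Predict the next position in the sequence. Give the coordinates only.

The first coordinate travels 6 per step and bounces off the walls at -10 and 3.
  step 8: 0 → -6
The second coordinate changes by -4 each step: at step 8 it is -38.

[-6, -38]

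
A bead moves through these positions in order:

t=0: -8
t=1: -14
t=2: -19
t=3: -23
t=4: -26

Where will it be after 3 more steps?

-29

Successive displacements: -6, -5, -4, -3 — each changes by +1.
step 5: -26 − 2 → -28
step 6: -28 − 1 → -29
step 7: -29 + 0 → -29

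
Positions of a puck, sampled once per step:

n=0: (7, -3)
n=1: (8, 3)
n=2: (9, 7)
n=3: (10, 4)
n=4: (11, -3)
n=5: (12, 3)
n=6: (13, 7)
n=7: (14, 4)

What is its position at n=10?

First: linear, +1 per step → 17 at step 10.
Second: cycles through -3, 3, 7, 4 every 4 steps. Step 10 lands at position 2 of the cycle → 7.

(17, 7)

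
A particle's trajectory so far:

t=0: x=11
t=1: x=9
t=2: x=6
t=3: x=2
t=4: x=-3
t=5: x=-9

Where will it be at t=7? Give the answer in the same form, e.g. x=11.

x=-24

Successive displacements: -2, -3, -4, -5, -6 — each changes by -1.
step 6: -9 − 7 → x=-16
step 7: -16 − 8 → x=-24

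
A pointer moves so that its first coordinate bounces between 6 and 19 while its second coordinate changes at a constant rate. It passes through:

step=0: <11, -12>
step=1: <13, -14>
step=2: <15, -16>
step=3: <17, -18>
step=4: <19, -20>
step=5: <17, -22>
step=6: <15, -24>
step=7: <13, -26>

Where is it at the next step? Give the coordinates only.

<11, -28>

The first coordinate reflects between 6 and 19, moving 2 per step.
  step 8: 13 → 11
The second coordinate changes by -2 each step: at step 8 it is -28.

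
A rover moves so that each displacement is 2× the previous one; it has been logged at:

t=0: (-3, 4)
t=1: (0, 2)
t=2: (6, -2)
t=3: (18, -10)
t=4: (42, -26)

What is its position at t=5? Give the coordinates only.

(90, -58)

Step-to-step displacements: (+3, -2), (+6, -4), (+12, -8), (+24, -16); each is 2× the previous.
step 5: (42, -26) + (+48, -32) → (90, -58)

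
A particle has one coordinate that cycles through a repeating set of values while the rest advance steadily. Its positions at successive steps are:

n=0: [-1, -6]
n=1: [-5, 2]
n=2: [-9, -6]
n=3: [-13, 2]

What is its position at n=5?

[-21, 2]

The first coordinate changes by -4 each step, so at step 5 it is -1 + 5·(-4) = -21.
The second coordinate repeats the cycle [-6, 2] with period 2; step 5 mod 2 = 1, giving 2.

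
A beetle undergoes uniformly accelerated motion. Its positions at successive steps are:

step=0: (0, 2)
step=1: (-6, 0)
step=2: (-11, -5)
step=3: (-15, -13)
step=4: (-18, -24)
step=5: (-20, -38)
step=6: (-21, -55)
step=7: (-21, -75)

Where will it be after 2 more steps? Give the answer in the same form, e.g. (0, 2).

Taking differences between consecutive positions: (-6, -2), (-5, -5), (-4, -8), (-3, -11), (-2, -14), (-1, -17), (+0, -20). These grow by (+1, -3) each step.
step 8: (-21, -75) + (+1, -23) → (-20, -98)
step 9: (-20, -98) + (+2, -26) → (-18, -124)

(-18, -124)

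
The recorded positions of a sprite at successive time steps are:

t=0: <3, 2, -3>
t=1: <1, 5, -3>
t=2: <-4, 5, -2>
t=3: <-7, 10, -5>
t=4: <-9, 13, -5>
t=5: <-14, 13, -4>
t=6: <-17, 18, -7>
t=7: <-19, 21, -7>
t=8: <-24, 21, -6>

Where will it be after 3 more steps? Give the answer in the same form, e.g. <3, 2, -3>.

The moves between consecutive positions are <-2, +3, +0>, <-5, +0, +1>, <-3, +5, -3>, <-2, +3, +0>, <-5, +0, +1>, <-3, +5, -3>, <-2, +3, +0>, <-5, +0, +1>; they repeat the 3-cycle [<-2, +3, +0>, <-5, +0, +1>, <-3, +5, -3>].
step 9: apply <-3, +5, -3> → <-27, 26, -9>
step 10: apply <-2, +3, +0> → <-29, 29, -9>
step 11: apply <-5, +0, +1> → <-34, 29, -8>

<-34, 29, -8>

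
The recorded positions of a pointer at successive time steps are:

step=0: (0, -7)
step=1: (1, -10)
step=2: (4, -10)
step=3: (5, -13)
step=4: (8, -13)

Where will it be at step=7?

(13, -19)

Step-to-step displacements: (+1, -3), (+3, +0), (+1, -3), (+3, +0) — a repeating cycle of length 2.
step 5: apply (+1, -3) → (9, -16)
step 6: apply (+3, +0) → (12, -16)
step 7: apply (+1, -3) → (13, -19)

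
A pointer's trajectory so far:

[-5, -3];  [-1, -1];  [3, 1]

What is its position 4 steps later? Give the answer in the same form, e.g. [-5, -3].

The position changes by [+4, +2] every step.
step 3: [3, 1] + [+4, +2] → [7, 3]
step 4: [7, 3] + [+4, +2] → [11, 5]
step 5: [11, 5] + [+4, +2] → [15, 7]
step 6: [15, 7] + [+4, +2] → [19, 9]

[19, 9]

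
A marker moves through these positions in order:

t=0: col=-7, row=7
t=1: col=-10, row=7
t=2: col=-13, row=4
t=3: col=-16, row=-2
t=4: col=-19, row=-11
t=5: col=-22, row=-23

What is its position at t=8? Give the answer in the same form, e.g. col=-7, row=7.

First differences are (-3, +0), (-3, -3), (-3, -6), (-3, -9), (-3, -12); their common second difference is (+0, -3) (constant acceleration).
step 6: col=-22, row=-23 + (-3, -15) → col=-25, row=-38
step 7: col=-25, row=-38 + (-3, -18) → col=-28, row=-56
step 8: col=-28, row=-56 + (-3, -21) → col=-31, row=-77

col=-31, row=-77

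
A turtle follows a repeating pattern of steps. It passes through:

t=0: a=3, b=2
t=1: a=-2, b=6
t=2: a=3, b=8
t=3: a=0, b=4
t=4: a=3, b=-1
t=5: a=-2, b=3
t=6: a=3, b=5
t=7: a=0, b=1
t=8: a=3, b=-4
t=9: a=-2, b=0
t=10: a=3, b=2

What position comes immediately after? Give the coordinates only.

Differencing gives (-5, +4), (+5, +2), (-3, -4), (+3, -5), (-5, +4), (+5, +2), (-3, -4), (+3, -5), (-5, +4), (+5, +2). This is the pattern (-5, +4), (+5, +2), (-3, -4), (+3, -5) repeated.
step 11: apply (-3, -4) → a=0, b=-2

a=0, b=-2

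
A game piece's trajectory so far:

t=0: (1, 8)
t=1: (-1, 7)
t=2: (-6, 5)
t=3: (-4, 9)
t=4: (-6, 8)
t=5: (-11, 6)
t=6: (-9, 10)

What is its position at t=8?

(-16, 7)

The moves between consecutive positions are (-2, -1), (-5, -2), (+2, +4), (-2, -1), (-5, -2), (+2, +4); they repeat the 3-cycle [(-2, -1), (-5, -2), (+2, +4)].
step 7: apply (-2, -1) → (-11, 9)
step 8: apply (-5, -2) → (-16, 7)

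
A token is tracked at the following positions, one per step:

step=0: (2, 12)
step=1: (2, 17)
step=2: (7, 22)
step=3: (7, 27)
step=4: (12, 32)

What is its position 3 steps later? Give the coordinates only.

The moves between consecutive positions are (+0, +5), (+5, +5), (+0, +5), (+5, +5); they repeat the 2-cycle [(+0, +5), (+5, +5)].
step 5: apply (+0, +5) → (12, 37)
step 6: apply (+5, +5) → (17, 42)
step 7: apply (+0, +5) → (17, 47)

(17, 47)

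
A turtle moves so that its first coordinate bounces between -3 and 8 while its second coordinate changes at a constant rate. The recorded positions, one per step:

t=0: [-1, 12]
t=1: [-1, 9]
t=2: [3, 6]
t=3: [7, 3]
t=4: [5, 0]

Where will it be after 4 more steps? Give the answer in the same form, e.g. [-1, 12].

[5, -12]

The first coordinate reflects between -3 and 8, moving 4 per step.
  step 5: 5 → 1
  step 6: 1 → -3
  step 7: -3 → 1
  step 8: 1 → 5
The second coordinate changes by -3 each step: at step 8 it is -12.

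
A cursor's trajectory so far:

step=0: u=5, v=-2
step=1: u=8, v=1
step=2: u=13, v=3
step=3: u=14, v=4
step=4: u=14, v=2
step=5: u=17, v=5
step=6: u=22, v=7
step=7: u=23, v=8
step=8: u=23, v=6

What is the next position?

The moves between consecutive positions are (+3, +3), (+5, +2), (+1, +1), (+0, -2), (+3, +3), (+5, +2), (+1, +1), (+0, -2); they repeat the 4-cycle [(+3, +3), (+5, +2), (+1, +1), (+0, -2)].
step 9: apply (+3, +3) → u=26, v=9

u=26, v=9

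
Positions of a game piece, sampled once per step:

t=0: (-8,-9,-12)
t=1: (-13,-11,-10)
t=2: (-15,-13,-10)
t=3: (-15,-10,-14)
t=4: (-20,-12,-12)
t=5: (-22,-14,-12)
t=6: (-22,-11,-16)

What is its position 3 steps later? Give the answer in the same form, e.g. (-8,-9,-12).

(-29,-12,-18)

Differencing gives (-5,-2,+2), (-2,-2,+0), (+0,+3,-4), (-5,-2,+2), (-2,-2,+0), (+0,+3,-4). This is the pattern (-5,-2,+2), (-2,-2,+0), (+0,+3,-4) repeated.
step 7: apply (-5,-2,+2) → (-27,-13,-14)
step 8: apply (-2,-2,+0) → (-29,-15,-14)
step 9: apply (+0,+3,-4) → (-29,-12,-18)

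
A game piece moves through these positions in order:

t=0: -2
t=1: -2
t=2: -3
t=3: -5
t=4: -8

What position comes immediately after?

Successive displacements: +0, -1, -2, -3 — each changes by -1.
step 5: -8 − 4 → -12

-12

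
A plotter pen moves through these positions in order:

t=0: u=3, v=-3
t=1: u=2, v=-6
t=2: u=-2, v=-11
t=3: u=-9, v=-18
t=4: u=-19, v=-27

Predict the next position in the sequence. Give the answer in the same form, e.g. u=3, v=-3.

u=-32, v=-38

First differences are (-1,-3), (-4,-5), (-7,-7), (-10,-9); their common second difference is (-3,-2) (constant acceleration).
step 5: u=-19, v=-27 + (-13,-11) → u=-32, v=-38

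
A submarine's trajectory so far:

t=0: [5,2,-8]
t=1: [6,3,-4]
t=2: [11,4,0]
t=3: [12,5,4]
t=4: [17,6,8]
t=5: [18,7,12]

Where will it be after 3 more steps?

[29,10,24]

Step-to-step displacements: [+1,+1,+4], [+5,+1,+4], [+1,+1,+4], [+5,+1,+4], [+1,+1,+4] — a repeating cycle of length 2.
step 6: apply [+5,+1,+4] → [23,8,16]
step 7: apply [+1,+1,+4] → [24,9,20]
step 8: apply [+5,+1,+4] → [29,10,24]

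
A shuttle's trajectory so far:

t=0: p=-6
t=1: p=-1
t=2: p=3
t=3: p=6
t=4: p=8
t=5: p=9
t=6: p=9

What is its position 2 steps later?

Successive displacements: +5, +4, +3, +2, +1, +0 — each changes by -1.
step 7: 9 − 1 → p=8
step 8: 8 − 2 → p=6

p=6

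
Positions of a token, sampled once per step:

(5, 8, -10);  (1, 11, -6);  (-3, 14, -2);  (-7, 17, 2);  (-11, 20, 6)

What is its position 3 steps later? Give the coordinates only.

Constant displacement of (-4, +3, +4) per step.
step 5: (-11, 20, 6) + (-4, +3, +4) → (-15, 23, 10)
step 6: (-15, 23, 10) + (-4, +3, +4) → (-19, 26, 14)
step 7: (-19, 26, 14) + (-4, +3, +4) → (-23, 29, 18)

(-23, 29, 18)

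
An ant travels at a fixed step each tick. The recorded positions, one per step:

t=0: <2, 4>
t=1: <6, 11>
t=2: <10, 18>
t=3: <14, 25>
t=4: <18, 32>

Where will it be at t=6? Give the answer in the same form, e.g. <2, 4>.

<26, 46>

Constant displacement of <+4, +7> per step.
step 5: <18, 32> + <+4, +7> → <22, 39>
step 6: <22, 39> + <+4, +7> → <26, 46>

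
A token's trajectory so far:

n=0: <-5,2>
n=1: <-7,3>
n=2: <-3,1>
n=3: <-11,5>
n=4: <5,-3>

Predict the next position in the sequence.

<-27,13>

Consecutive displacements <-2,+1>, <+4,-2>, <-8,+4>, <+16,-8> scale by a factor of -2 each step.
step 5: <5,-3> + <-32,+16> → <-27,13>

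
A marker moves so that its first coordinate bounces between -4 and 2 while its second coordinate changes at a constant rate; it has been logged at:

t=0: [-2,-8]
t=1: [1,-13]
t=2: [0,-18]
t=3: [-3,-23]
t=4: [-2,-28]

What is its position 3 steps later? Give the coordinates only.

The first coordinate reflects between -4 and 2, moving 3 per step.
  step 5: -2 → 1
  step 6: 1 → 0
  step 7: 0 → -3
The second coordinate changes by -5 each step: at step 7 it is -43.

[-3,-43]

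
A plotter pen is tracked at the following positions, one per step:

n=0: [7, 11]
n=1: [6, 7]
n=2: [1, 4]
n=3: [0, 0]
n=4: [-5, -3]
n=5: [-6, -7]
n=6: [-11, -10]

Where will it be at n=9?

[-18, -21]

Differencing gives [-1, -4], [-5, -3], [-1, -4], [-5, -3], [-1, -4], [-5, -3]. This is the pattern [-1, -4], [-5, -3] repeated.
step 7: apply [-1, -4] → [-12, -14]
step 8: apply [-5, -3] → [-17, -17]
step 9: apply [-1, -4] → [-18, -21]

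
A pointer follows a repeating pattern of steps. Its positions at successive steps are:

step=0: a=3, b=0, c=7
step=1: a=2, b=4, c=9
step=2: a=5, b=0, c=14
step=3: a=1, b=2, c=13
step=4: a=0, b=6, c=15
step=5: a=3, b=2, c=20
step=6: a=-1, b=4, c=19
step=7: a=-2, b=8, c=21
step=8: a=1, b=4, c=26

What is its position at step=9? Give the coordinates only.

a=-3, b=6, c=25

Differencing gives (-1, +4, +2), (+3, -4, +5), (-4, +2, -1), (-1, +4, +2), (+3, -4, +5), (-4, +2, -1), (-1, +4, +2), (+3, -4, +5). This is the pattern (-1, +4, +2), (+3, -4, +5), (-4, +2, -1) repeated.
step 9: apply (-4, +2, -1) → a=-3, b=6, c=25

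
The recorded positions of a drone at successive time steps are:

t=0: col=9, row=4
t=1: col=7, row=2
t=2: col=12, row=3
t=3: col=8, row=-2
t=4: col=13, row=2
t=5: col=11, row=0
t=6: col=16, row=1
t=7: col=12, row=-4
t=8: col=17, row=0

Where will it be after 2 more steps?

Differencing gives (-2, -2), (+5, +1), (-4, -5), (+5, +4), (-2, -2), (+5, +1), (-4, -5), (+5, +4). This is the pattern (-2, -2), (+5, +1), (-4, -5), (+5, +4) repeated.
step 9: apply (-2, -2) → col=15, row=-2
step 10: apply (+5, +1) → col=20, row=-1

col=20, row=-1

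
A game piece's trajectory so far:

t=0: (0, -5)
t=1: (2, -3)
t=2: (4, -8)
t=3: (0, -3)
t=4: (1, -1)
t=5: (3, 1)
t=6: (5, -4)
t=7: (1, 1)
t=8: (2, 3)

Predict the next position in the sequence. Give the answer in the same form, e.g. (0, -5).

The moves between consecutive positions are (+2, +2), (+2, -5), (-4, +5), (+1, +2), (+2, +2), (+2, -5), (-4, +5), (+1, +2); they repeat the 4-cycle [(+2, +2), (+2, -5), (-4, +5), (+1, +2)].
step 9: apply (+2, +2) → (4, 5)

(4, 5)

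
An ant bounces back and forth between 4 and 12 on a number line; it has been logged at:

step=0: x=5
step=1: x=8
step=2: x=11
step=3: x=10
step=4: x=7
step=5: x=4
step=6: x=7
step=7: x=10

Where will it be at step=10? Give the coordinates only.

The value travels 3 per step and bounces off the walls at 4 and 12.
  step 8: 10 → 11
  step 9: 11 → 8
  step 10: 8 → 5

x=5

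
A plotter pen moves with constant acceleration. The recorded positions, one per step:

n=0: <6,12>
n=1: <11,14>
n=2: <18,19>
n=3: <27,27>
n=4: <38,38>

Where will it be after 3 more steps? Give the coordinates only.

First differences are <+5,+2>, <+7,+5>, <+9,+8>, <+11,+11>; their common second difference is <+2,+3> (constant acceleration).
step 5: <38,38> + <+13,+14> → <51,52>
step 6: <51,52> + <+15,+17> → <66,69>
step 7: <66,69> + <+17,+20> → <83,89>

<83,89>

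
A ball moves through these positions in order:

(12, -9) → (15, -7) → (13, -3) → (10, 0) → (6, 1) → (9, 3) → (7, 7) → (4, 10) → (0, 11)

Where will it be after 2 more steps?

(1, 17)

The moves between consecutive positions are (+3, +2), (-2, +4), (-3, +3), (-4, +1), (+3, +2), (-2, +4), (-3, +3), (-4, +1); they repeat the 4-cycle [(+3, +2), (-2, +4), (-3, +3), (-4, +1)].
step 9: apply (+3, +2) → (3, 13)
step 10: apply (-2, +4) → (1, 17)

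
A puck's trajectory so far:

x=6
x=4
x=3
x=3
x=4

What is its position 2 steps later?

x=9

Successive displacements: -2, -1, +0, +1 — each changes by +1.
step 5: 4 + 2 → x=6
step 6: 6 + 3 → x=9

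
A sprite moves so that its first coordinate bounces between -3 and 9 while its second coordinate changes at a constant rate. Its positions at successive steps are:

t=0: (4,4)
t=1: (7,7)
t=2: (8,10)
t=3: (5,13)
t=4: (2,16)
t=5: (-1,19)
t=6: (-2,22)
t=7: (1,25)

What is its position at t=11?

The first coordinate travels 3 per step and bounces off the walls at -3 and 9.
  step 8: 1 → 4
  step 9: 4 → 7
  step 10: 7 → 8
  step 11: 8 → 5
The second coordinate changes by +3 each step: at step 11 it is 37.

(5,37)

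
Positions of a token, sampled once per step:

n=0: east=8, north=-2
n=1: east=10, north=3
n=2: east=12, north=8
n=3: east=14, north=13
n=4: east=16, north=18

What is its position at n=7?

Each step adds (+2, +5) to the position.
step 5: east=16, north=18 + (+2, +5) → east=18, north=23
step 6: east=18, north=23 + (+2, +5) → east=20, north=28
step 7: east=20, north=28 + (+2, +5) → east=22, north=33

east=22, north=33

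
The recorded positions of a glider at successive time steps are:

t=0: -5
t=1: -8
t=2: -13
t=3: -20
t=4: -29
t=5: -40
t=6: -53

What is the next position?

First differences are -3, -5, -7, -9, -11, -13; their common second difference is -2 (constant acceleration).
step 7: -53 − 15 → -68

-68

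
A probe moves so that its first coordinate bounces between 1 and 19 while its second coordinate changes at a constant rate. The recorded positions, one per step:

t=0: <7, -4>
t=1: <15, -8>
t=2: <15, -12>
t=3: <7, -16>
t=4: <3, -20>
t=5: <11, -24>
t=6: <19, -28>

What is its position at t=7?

<11, -32>

The first coordinate reflects between 1 and 19, moving 8 per step.
  step 7: 19 → 11
The second coordinate changes by -4 each step: at step 7 it is -32.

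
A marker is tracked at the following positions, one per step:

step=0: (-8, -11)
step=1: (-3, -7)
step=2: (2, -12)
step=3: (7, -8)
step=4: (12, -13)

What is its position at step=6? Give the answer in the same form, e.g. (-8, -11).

(22, -14)

Differencing gives (+5, +4), (+5, -5), (+5, +4), (+5, -5). This is the pattern (+5, +4), (+5, -5) repeated.
step 5: apply (+5, +4) → (17, -9)
step 6: apply (+5, -5) → (22, -14)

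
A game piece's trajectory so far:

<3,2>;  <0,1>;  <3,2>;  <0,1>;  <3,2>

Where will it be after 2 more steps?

The jumps are <-3,-1>, <+3,+1>, <-3,-1>, <+3,+1> — a geometric progression with ratio -1.
step 5: <3,2> + <-3,-1> → <0,1>
step 6: <0,1> + <+3,+1> → <3,2>

<3,2>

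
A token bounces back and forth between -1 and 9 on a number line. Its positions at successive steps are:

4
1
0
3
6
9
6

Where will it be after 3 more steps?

The value reflects between -1 and 9, moving 3 per step.
  step 7: 6 → 3
  step 8: 3 → 0
  step 9: 0 → 1

1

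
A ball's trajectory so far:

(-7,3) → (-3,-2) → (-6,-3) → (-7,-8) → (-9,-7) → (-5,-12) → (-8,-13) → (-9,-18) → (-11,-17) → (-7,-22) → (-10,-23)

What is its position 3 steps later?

The moves between consecutive positions are (+4,-5), (-3,-1), (-1,-5), (-2,+1), (+4,-5), (-3,-1), (-1,-5), (-2,+1), (+4,-5), (-3,-1); they repeat the 4-cycle [(+4,-5), (-3,-1), (-1,-5), (-2,+1)].
step 11: apply (-1,-5) → (-11,-28)
step 12: apply (-2,+1) → (-13,-27)
step 13: apply (+4,-5) → (-9,-32)

(-9,-32)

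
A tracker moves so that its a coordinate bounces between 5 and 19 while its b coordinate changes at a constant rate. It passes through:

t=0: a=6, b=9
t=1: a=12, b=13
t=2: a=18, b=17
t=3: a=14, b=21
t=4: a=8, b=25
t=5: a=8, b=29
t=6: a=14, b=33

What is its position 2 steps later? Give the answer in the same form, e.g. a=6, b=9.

The a coordinate reflects between 5 and 19, moving 6 per step.
  step 7: 14 → 18
  step 8: 18 → 12
The b coordinate changes by +4 each step: at step 8 it is 41.

a=12, b=41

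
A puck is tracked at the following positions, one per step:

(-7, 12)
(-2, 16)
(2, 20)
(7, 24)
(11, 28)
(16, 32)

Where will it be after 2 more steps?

Step-to-step displacements: (+5, +4), (+4, +4), (+5, +4), (+4, +4), (+5, +4) — a repeating cycle of length 2.
step 6: apply (+4, +4) → (20, 36)
step 7: apply (+5, +4) → (25, 40)

(25, 40)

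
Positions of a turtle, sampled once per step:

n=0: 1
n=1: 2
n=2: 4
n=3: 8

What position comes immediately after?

16

Step-to-step displacements: +1, +2, +4; each is 2× the previous.
step 4: 8 + 8 → 16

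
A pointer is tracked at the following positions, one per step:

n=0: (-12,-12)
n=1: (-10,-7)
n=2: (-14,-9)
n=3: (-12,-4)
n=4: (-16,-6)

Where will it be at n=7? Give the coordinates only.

Differencing gives (+2,+5), (-4,-2), (+2,+5), (-4,-2). This is the pattern (+2,+5), (-4,-2) repeated.
step 5: apply (+2,+5) → (-14,-1)
step 6: apply (-4,-2) → (-18,-3)
step 7: apply (+2,+5) → (-16,2)

(-16,2)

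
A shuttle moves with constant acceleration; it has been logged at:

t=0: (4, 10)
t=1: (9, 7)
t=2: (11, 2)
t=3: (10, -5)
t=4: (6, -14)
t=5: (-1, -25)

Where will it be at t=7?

(-24, -53)

Successive displacements: (+5, -3), (+2, -5), (-1, -7), (-4, -9), (-7, -11) — each changes by (-3, -2).
step 6: (-1, -25) + (-10, -13) → (-11, -38)
step 7: (-11, -38) + (-13, -15) → (-24, -53)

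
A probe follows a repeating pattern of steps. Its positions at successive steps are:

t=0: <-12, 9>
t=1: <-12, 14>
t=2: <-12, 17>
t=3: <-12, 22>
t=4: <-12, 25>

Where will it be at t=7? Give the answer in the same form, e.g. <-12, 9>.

<-12, 38>

The moves between consecutive positions are <+0, +5>, <+0, +3>, <+0, +5>, <+0, +3>; they repeat the 2-cycle [<+0, +5>, <+0, +3>].
step 5: apply <+0, +5> → <-12, 30>
step 6: apply <+0, +3> → <-12, 33>
step 7: apply <+0, +5> → <-12, 38>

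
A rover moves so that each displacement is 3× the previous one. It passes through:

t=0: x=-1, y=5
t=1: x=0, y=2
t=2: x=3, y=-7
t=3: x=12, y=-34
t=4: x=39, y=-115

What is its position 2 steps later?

x=363, y=-1087

The jumps are (+1,-3), (+3,-9), (+9,-27), (+27,-81) — a geometric progression with ratio 3.
step 5: x=39, y=-115 + (+81,-243) → x=120, y=-358
step 6: x=120, y=-358 + (+243,-729) → x=363, y=-1087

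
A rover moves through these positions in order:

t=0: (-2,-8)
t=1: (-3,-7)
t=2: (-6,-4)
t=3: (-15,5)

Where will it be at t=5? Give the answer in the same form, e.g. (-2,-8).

(-123,113)

Step-to-step displacements: (-1,+1), (-3,+3), (-9,+9); each is 3× the previous.
step 4: (-15,5) + (-27,+27) → (-42,32)
step 5: (-42,32) + (-81,+81) → (-123,113)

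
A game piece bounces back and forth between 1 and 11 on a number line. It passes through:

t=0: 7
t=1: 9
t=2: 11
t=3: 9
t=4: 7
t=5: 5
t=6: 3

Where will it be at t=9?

5

The value travels 2 per step and bounces off the walls at 1 and 11.
  step 7: 3 → 1
  step 8: 1 → 3
  step 9: 3 → 5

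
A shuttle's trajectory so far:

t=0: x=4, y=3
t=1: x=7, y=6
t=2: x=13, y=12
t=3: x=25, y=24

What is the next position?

x=49, y=48

The jumps are (+3, +3), (+6, +6), (+12, +12) — a geometric progression with ratio 2.
step 4: x=25, y=24 + (+24, +24) → x=49, y=48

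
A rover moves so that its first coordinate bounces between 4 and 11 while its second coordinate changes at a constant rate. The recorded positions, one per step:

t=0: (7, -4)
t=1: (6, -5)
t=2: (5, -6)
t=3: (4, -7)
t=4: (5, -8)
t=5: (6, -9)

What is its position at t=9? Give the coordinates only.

(10, -13)

The first coordinate reflects between 4 and 11, moving 1 per step.
  step 6: 6 → 7
  step 7: 7 → 8
  step 8: 8 → 9
  step 9: 9 → 10
The second coordinate changes by -1 each step: at step 9 it is -13.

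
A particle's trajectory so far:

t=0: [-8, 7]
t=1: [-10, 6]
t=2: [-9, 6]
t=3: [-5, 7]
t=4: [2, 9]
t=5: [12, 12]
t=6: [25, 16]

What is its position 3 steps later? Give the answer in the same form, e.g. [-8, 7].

First differences are [-2, -1], [+1, +0], [+4, +1], [+7, +2], [+10, +3], [+13, +4]; their common second difference is [+3, +1] (constant acceleration).
step 7: [25, 16] + [+16, +5] → [41, 21]
step 8: [41, 21] + [+19, +6] → [60, 27]
step 9: [60, 27] + [+22, +7] → [82, 34]

[82, 34]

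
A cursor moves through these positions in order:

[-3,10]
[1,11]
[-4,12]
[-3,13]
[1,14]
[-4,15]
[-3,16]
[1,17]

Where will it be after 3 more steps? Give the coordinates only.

[1,20]

The first coordinate repeats the cycle [-3, 1, -4] with period 3; step 10 mod 3 = 1, giving 1.
The second coordinate changes by +1 each step, so at step 10 it is 10 + 10·(1) = 20.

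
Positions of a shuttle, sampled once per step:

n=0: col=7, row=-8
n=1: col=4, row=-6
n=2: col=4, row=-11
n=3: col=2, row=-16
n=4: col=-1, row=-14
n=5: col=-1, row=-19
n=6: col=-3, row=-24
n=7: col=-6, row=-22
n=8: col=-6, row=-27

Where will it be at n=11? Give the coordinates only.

col=-11, row=-35

The moves between consecutive positions are (-3,+2), (+0,-5), (-2,-5), (-3,+2), (+0,-5), (-2,-5), (-3,+2), (+0,-5); they repeat the 3-cycle [(-3,+2), (+0,-5), (-2,-5)].
step 9: apply (-2,-5) → col=-8, row=-32
step 10: apply (-3,+2) → col=-11, row=-30
step 11: apply (+0,-5) → col=-11, row=-35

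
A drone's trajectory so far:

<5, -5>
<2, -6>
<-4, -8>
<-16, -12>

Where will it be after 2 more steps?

Consecutive displacements <-3, -1>, <-6, -2>, <-12, -4> scale by a factor of 2 each step.
step 4: <-16, -12> + <-24, -8> → <-40, -20>
step 5: <-40, -20> + <-48, -16> → <-88, -36>

<-88, -36>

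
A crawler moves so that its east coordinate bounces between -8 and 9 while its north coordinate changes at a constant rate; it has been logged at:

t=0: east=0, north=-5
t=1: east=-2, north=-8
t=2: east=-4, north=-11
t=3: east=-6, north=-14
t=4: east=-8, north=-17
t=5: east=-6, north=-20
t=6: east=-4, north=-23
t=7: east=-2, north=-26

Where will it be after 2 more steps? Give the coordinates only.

east=2, north=-32

The east coordinate travels 2 per step and bounces off the walls at -8 and 9.
  step 8: -2 → 0
  step 9: 0 → 2
The north coordinate changes by -3 each step: at step 9 it is -32.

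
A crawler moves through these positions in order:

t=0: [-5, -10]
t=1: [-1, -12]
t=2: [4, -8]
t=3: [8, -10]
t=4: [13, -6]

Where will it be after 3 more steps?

Step-to-step displacements: [+4, -2], [+5, +4], [+4, -2], [+5, +4] — a repeating cycle of length 2.
step 5: apply [+4, -2] → [17, -8]
step 6: apply [+5, +4] → [22, -4]
step 7: apply [+4, -2] → [26, -6]

[26, -6]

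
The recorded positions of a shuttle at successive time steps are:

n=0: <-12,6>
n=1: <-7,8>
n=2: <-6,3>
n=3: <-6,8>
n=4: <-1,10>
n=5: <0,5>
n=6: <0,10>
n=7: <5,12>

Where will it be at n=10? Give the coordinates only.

Step-to-step displacements: <+5,+2>, <+1,-5>, <+0,+5>, <+5,+2>, <+1,-5>, <+0,+5>, <+5,+2> — a repeating cycle of length 3.
step 8: apply <+1,-5> → <6,7>
step 9: apply <+0,+5> → <6,12>
step 10: apply <+5,+2> → <11,14>

<11,14>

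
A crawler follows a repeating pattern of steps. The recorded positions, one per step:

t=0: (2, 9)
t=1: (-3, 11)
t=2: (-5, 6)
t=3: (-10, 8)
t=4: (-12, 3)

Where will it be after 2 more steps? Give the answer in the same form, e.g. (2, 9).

Differencing gives (-5, +2), (-2, -5), (-5, +2), (-2, -5). This is the pattern (-5, +2), (-2, -5) repeated.
step 5: apply (-5, +2) → (-17, 5)
step 6: apply (-2, -5) → (-19, 0)

(-19, 0)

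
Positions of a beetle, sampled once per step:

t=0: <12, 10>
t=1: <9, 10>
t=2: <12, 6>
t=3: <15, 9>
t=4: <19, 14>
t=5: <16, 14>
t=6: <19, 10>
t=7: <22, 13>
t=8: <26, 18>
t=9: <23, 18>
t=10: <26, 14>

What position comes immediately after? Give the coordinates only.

<29, 17>

Differencing gives <-3, +0>, <+3, -4>, <+3, +3>, <+4, +5>, <-3, +0>, <+3, -4>, <+3, +3>, <+4, +5>, <-3, +0>, <+3, -4>. This is the pattern <-3, +0>, <+3, -4>, <+3, +3>, <+4, +5> repeated.
step 11: apply <+3, +3> → <29, 17>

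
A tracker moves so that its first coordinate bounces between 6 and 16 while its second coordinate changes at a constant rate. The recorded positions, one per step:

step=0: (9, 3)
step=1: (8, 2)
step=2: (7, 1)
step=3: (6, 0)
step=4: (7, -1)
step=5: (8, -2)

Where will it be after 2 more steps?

(10, -4)

The first coordinate reflects between 6 and 16, moving 1 per step.
  step 6: 8 → 9
  step 7: 9 → 10
The second coordinate changes by -1 each step: at step 7 it is -4.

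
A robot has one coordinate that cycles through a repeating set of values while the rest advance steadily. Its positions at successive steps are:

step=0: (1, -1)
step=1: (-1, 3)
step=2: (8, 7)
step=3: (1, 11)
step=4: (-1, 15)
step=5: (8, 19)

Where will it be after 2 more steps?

The first coordinate repeats the cycle [1, -1, 8] with period 3; step 7 mod 3 = 1, giving -1.
The second coordinate changes by +4 each step, so at step 7 it is -1 + 7·(4) = 27.

(-1, 27)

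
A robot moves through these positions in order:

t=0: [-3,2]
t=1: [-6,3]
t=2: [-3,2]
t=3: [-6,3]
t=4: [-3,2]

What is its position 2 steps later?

Consecutive displacements [-3,+1], [+3,-1], [-3,+1], [+3,-1] scale by a factor of -1 each step.
step 5: [-3,2] + [-3,+1] → [-6,3]
step 6: [-6,3] + [+3,-1] → [-3,2]

[-3,2]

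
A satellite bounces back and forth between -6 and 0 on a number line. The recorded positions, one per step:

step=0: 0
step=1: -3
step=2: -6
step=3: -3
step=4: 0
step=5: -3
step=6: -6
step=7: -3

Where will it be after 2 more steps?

The value travels 3 per step and bounces off the walls at -6 and 0.
  step 8: -3 → 0
  step 9: 0 → -3

-3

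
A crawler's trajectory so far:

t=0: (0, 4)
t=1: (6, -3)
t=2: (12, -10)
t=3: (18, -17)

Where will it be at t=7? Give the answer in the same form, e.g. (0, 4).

Each step adds (+6, -7) to the position.
step 4: (18, -17) + (+6, -7) → (24, -24)
step 5: (24, -24) + (+6, -7) → (30, -31)
step 6: (30, -31) + (+6, -7) → (36, -38)
step 7: (36, -38) + (+6, -7) → (42, -45)

(42, -45)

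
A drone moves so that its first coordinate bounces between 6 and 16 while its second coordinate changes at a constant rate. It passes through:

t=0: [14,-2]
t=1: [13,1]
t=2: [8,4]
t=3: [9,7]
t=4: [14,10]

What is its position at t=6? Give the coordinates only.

The first coordinate travels 5 per step and bounces off the walls at 6 and 16.
  step 5: 14 → 13
  step 6: 13 → 8
The second coordinate changes by +3 each step: at step 6 it is 16.

[8,16]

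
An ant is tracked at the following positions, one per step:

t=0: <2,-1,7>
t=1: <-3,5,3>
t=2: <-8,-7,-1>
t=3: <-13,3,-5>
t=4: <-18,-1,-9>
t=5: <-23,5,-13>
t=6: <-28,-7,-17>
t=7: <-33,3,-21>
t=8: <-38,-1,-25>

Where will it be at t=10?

<-48,-7,-33>

The first coordinate changes by -5 each step, so at step 10 it is 2 + 10·(-5) = -48.
The second coordinate repeats the cycle [-1, 5, -7, 3] with period 4; step 10 mod 4 = 2, giving -7.
The third coordinate changes by -4 each step, so at step 10 it is 7 + 10·(-4) = -33.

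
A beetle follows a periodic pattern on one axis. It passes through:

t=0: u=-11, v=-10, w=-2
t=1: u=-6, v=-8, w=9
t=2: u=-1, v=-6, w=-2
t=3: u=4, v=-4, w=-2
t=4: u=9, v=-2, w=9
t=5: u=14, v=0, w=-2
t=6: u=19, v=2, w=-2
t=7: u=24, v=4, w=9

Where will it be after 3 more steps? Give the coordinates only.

u=39, v=10, w=9

The u coordinate changes by +5 each step, so at step 10 it is -11 + 10·(5) = 39.
The v coordinate changes by +2 each step, so at step 10 it is -10 + 10·(2) = 10.
The w coordinate repeats the cycle [-2, 9, -2] with period 3; step 10 mod 3 = 1, giving 9.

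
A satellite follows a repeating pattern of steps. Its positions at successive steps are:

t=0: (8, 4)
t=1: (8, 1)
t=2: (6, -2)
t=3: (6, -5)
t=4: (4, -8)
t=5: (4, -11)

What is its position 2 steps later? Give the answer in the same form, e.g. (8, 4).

Step-to-step displacements: (+0, -3), (-2, -3), (+0, -3), (-2, -3), (+0, -3) — a repeating cycle of length 2.
step 6: apply (-2, -3) → (2, -14)
step 7: apply (+0, -3) → (2, -17)

(2, -17)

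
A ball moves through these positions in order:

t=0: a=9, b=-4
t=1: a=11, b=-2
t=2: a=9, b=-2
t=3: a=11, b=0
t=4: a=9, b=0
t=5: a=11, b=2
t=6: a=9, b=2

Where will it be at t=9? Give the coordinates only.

The moves between consecutive positions are (+2, +2), (-2, +0), (+2, +2), (-2, +0), (+2, +2), (-2, +0); they repeat the 2-cycle [(+2, +2), (-2, +0)].
step 7: apply (+2, +2) → a=11, b=4
step 8: apply (-2, +0) → a=9, b=4
step 9: apply (+2, +2) → a=11, b=6

a=11, b=6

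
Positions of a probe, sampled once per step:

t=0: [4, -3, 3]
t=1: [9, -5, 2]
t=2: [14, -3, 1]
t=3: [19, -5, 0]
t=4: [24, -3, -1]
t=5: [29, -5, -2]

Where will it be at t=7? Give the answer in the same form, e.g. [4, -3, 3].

[39, -5, -4]

The first coordinate changes by +5 each step, so at step 7 it is 4 + 7·(5) = 39.
The second coordinate repeats the cycle [-3, -5] with period 2; step 7 mod 2 = 1, giving -5.
The third coordinate changes by -1 each step, so at step 7 it is 3 + 7·(-1) = -4.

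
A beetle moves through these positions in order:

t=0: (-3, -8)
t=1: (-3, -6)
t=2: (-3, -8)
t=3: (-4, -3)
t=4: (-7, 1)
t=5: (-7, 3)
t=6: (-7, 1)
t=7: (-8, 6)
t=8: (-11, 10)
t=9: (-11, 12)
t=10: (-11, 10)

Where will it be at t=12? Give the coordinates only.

(-15, 19)

Step-to-step displacements: (+0, +2), (+0, -2), (-1, +5), (-3, +4), (+0, +2), (+0, -2), (-1, +5), (-3, +4), (+0, +2), (+0, -2) — a repeating cycle of length 4.
step 11: apply (-1, +5) → (-12, 15)
step 12: apply (-3, +4) → (-15, 19)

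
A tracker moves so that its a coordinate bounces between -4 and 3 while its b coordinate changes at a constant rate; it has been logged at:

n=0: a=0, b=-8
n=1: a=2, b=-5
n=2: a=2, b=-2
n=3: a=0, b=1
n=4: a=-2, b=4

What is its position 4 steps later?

a=2, b=16

The a coordinate travels 2 per step and bounces off the walls at -4 and 3.
  step 5: -2 → -4
  step 6: -4 → -2
  step 7: -2 → 0
  step 8: 0 → 2
The b coordinate changes by +3 each step: at step 8 it is 16.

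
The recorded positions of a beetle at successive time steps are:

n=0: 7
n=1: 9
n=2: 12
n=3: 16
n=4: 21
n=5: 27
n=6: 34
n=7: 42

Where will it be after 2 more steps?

Successive displacements: +2, +3, +4, +5, +6, +7, +8 — each changes by +1.
step 8: 42 + 9 → 51
step 9: 51 + 10 → 61

61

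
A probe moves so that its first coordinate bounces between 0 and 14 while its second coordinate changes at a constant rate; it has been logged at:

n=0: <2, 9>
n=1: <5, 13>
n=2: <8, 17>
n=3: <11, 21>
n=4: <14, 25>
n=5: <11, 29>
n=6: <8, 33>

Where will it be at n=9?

The first coordinate travels 3 per step and bounces off the walls at 0 and 14.
  step 7: 8 → 5
  step 8: 5 → 2
  step 9: 2 → 1
The second coordinate changes by +4 each step: at step 9 it is 45.

<1, 45>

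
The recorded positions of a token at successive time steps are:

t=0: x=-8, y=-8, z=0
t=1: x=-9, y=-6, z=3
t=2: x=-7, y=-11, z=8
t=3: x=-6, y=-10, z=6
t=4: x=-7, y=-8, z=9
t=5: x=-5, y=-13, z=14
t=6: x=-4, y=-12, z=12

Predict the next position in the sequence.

The moves between consecutive positions are (-1,+2,+3), (+2,-5,+5), (+1,+1,-2), (-1,+2,+3), (+2,-5,+5), (+1,+1,-2); they repeat the 3-cycle [(-1,+2,+3), (+2,-5,+5), (+1,+1,-2)].
step 7: apply (-1,+2,+3) → x=-5, y=-10, z=15

x=-5, y=-10, z=15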